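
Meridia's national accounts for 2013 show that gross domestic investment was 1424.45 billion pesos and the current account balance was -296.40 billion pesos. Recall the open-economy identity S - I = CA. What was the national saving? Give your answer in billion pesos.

1128.05

S - I = CA (net lending to the rest of the world).
S = I + CA = 1424.45 + (-296.40) = 1128.05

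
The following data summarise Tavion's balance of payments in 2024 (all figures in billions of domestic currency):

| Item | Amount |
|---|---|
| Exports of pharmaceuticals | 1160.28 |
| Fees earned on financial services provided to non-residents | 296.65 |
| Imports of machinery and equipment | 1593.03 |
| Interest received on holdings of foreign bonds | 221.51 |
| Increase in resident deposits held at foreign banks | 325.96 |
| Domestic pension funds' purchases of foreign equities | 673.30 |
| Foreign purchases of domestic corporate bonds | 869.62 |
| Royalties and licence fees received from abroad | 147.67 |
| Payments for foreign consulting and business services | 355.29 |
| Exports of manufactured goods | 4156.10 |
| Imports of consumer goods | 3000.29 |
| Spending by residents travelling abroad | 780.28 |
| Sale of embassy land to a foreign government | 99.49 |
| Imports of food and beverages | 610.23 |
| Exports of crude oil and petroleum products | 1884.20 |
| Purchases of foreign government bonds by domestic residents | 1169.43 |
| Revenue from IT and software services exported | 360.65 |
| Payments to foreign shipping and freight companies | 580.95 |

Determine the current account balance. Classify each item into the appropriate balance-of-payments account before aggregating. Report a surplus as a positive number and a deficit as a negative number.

Goods: 1884.20 - 3000.29 + 4156.10 + 1160.28 - 610.23 - 1593.03 = 1997.03
Services: 147.67 - 780.28 - 580.95 + 360.65 - 355.29 + 296.65 = -911.55
Primary income: 221.51
Current account = 1997.03 + (-911.55) + 221.51 = 1306.99
(Excluded from the current account — financial account: increase in resident deposits held at foreign banks 325.96, domestic pension funds' purchases of foreign equities 673.30, foreign purchases of domestic corporate bonds 869.62, purchases of foreign government bonds by domestic residents 1169.43; capital account: sale of embassy land to a foreign government 99.49.)

1306.99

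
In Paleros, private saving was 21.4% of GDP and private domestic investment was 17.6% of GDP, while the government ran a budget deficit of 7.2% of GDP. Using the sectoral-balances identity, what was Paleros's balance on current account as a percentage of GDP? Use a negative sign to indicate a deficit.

By the sectoral-balances identity, CA = (S_private - I) + (T - G).
Private balance = 21.4 - 17.6 = 3.8
Government balance (T - G) = -7.2
CA = 3.8 + (-7.2) = -3.4

-3.4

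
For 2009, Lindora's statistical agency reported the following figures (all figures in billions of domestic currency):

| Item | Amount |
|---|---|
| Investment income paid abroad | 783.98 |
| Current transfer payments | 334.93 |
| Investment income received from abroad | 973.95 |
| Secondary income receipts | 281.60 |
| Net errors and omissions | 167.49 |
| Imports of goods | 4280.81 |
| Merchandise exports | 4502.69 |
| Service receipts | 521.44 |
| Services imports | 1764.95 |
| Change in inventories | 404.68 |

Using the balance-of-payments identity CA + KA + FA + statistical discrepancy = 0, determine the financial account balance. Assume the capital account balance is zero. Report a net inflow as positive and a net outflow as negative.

Goods balance = 4502.69 - 4280.81 = 221.88
Services balance = 521.44 - 1764.95 = -1243.51
Trade balance (goods + services) = 221.88 + (-1243.51) = -1021.63
Net primary income = 973.95 - 783.98 = 189.97
Net secondary income = 281.60 - 334.93 = -53.33
Current account = -1021.63 + 189.97 + (-53.33) = -884.99
Financial account = -(-884.99 + 167.49) = 717.50

717.50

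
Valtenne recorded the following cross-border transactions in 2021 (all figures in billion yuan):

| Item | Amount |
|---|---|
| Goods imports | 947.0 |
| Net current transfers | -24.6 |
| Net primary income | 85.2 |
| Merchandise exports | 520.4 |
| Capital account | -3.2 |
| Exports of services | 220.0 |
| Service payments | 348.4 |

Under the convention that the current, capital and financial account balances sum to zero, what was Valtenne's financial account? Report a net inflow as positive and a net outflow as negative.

497.6

Goods balance = 520.4 - 947.0 = -426.6
Services balance = 220.0 - 348.4 = -128.4
Trade balance (goods + services) = -426.6 + (-128.4) = -555.0
Net primary income = 85.2
Net secondary income = -24.6
Current account = -555.0 + 85.2 + (-24.6) = -494.4
Financial account = -(-494.4 + (-3.2)) = 497.6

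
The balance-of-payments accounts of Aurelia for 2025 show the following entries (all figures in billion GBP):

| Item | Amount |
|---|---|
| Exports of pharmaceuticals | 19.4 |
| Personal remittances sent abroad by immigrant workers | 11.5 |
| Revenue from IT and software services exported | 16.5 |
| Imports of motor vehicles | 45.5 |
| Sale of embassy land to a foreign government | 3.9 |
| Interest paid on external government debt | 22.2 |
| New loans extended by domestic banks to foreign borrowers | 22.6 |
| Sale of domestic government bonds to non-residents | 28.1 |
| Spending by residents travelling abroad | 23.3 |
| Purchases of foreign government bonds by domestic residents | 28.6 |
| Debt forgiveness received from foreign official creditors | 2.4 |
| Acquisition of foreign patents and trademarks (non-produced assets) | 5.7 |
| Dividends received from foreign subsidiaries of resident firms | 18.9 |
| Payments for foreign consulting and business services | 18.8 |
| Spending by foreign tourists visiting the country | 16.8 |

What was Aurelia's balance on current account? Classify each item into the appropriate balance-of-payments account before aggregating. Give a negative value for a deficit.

-49.7

Goods: 19.4 - 45.5 = -26.1
Services: 16.5 - 23.3 - 18.8 + 16.8 = -8.8
Primary income: -22.2 + 18.9 = -3.3
Secondary income: -11.5
Current account = (-26.1) + (-8.8) + (-3.3) + (-11.5) = -49.7
(Excluded from the current account — capital account: sale of embassy land to a foreign government 3.9, debt forgiveness received from foreign official creditors 2.4, acquisition of foreign patents and trademarks (non-produced assets) 5.7; financial account: new loans extended by domestic banks to foreign borrowers 22.6, sale of domestic government bonds to non-residents 28.1, purchases of foreign government bonds by domestic residents 28.6.)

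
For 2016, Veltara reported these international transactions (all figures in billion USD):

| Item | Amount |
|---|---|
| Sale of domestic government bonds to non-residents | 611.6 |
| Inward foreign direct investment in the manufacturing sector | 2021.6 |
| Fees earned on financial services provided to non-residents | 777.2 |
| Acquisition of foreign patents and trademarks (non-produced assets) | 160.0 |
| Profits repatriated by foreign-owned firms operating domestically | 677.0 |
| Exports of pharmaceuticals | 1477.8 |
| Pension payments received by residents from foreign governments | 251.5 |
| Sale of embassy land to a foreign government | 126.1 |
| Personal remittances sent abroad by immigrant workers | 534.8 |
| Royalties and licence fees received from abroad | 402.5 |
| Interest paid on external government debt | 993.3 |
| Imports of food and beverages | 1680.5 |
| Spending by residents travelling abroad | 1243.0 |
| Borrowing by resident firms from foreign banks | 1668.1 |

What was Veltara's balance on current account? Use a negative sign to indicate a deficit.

-2219.6

Goods: -1680.5 + 1477.8 = -202.7
Services: 777.2 - 1243.0 + 402.5 = -63.3
Primary income: -677.0 - 993.3 = -1670.3
Secondary income: 251.5 - 534.8 = -283.3
Current account = (-202.7) + (-63.3) + (-1670.3) + (-283.3) = -2219.6
(Excluded from the current account — financial account: sale of domestic government bonds to non-residents 611.6, inward foreign direct investment in the manufacturing sector 2021.6, borrowing by resident firms from foreign banks 1668.1; capital account: acquisition of foreign patents and trademarks (non-produced assets) 160.0, sale of embassy land to a foreign government 126.1.)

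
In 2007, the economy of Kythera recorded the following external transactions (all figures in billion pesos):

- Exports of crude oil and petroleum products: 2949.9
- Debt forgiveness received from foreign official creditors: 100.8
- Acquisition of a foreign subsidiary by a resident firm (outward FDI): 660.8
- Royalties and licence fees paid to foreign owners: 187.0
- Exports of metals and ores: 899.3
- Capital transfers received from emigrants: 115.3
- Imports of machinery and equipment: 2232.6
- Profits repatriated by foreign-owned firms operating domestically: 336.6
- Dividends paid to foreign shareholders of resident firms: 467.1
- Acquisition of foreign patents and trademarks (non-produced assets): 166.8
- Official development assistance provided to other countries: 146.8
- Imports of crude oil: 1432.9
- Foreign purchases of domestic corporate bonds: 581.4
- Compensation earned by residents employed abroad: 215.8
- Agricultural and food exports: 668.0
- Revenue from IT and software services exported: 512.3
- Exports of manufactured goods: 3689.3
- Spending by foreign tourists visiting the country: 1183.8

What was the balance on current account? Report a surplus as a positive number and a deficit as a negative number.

Goods: 3689.3 + 668.0 + 2949.9 - 1432.9 + 899.3 - 2232.6 = 4541.0
Services: 1183.8 + 512.3 - 187.0 = 1509.1
Primary income: 215.8 - 336.6 - 467.1 = -587.9
Secondary income: -146.8
Current account = 4541.0 + 1509.1 + (-587.9) + (-146.8) = 5315.4
(Excluded from the current account — capital account: debt forgiveness received from foreign official creditors 100.8, capital transfers received from emigrants 115.3, acquisition of foreign patents and trademarks (non-produced assets) 166.8; financial account: acquisition of a foreign subsidiary by a resident firm (outward FDI) 660.8, foreign purchases of domestic corporate bonds 581.4.)

5315.4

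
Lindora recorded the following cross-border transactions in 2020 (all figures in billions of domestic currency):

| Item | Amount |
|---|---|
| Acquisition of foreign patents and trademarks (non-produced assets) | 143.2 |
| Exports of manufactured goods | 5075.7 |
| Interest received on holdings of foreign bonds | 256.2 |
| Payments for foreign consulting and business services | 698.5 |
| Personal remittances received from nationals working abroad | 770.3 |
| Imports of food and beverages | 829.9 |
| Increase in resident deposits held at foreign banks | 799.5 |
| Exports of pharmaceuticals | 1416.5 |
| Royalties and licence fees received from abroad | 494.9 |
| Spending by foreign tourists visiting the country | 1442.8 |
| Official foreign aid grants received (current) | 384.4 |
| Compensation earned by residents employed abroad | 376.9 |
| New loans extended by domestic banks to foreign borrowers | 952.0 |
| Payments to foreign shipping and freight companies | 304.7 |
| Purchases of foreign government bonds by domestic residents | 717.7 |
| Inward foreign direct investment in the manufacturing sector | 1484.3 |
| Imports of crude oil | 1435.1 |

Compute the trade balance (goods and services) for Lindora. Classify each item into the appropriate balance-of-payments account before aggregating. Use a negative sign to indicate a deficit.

Goods: 5075.7 - 1435.1 - 829.9 + 1416.5 = 4227.2
Services: -698.5 + 1442.8 + 494.9 - 304.7 = 934.5
Trade balance = 4227.2 + 934.5 = 5161.7
(Excluded from the trade balance — capital account: acquisition of foreign patents and trademarks (non-produced assets) 143.2; primary income: interest received on holdings of foreign bonds 256.2, compensation earned by residents employed abroad 376.9; secondary income: personal remittances received from nationals working abroad 770.3, official foreign aid grants received (current) 384.4; financial account: increase in resident deposits held at foreign banks 799.5, new loans extended by domestic banks to foreign borrowers 952.0, purchases of foreign government bonds by domestic residents 717.7, inward foreign direct investment in the manufacturing sector 1484.3.)

5161.7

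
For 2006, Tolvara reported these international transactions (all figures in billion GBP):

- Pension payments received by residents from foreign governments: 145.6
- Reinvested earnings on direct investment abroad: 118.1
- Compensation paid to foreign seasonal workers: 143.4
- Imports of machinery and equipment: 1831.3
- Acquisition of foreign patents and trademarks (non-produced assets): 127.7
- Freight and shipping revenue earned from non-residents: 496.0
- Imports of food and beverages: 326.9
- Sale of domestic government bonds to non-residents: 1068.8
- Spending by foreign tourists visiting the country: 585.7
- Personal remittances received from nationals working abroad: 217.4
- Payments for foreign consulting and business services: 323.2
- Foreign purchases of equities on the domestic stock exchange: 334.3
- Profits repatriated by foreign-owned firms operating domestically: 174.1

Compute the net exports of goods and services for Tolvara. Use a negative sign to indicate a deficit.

Goods: -326.9 - 1831.3 = -2158.2
Services: -323.2 + 496.0 + 585.7 = 758.5
Trade balance = -2158.2 + 758.5 = -1399.7
(Excluded from the trade balance — secondary income: pension payments received by residents from foreign governments 145.6, personal remittances received from nationals working abroad 217.4; primary income: reinvested earnings on direct investment abroad 118.1, compensation paid to foreign seasonal workers 143.4, profits repatriated by foreign-owned firms operating domestically 174.1; capital account: acquisition of foreign patents and trademarks (non-produced assets) 127.7; financial account: sale of domestic government bonds to non-residents 1068.8, foreign purchases of equities on the domestic stock exchange 334.3.)

-1399.7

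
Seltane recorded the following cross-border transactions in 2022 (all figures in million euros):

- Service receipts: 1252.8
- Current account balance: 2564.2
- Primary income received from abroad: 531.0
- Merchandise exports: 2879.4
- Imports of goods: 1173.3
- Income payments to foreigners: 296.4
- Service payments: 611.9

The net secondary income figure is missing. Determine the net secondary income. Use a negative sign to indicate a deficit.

-17.4

Current account = goods balance + services balance + net primary income + net secondary income
Sum of the known components = 2581.6
Net secondary income = CA - (known components) = 2564.2 - 2581.6 = -17.4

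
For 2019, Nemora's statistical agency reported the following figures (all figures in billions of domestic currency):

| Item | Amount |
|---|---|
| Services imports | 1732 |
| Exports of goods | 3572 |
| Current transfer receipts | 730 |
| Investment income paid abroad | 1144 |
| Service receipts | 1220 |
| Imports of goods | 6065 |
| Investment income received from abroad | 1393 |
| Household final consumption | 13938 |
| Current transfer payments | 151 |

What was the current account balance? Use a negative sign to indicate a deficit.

Goods balance = 3572 - 6065 = -2493
Services balance = 1220 - 1732 = -512
Trade balance (goods + services) = -2493 + (-512) = -3005
Net primary income = 1393 - 1144 = 249
Net secondary income = 730 - 151 = 579
Current account = -3005 + 249 + 579 = -2177

-2177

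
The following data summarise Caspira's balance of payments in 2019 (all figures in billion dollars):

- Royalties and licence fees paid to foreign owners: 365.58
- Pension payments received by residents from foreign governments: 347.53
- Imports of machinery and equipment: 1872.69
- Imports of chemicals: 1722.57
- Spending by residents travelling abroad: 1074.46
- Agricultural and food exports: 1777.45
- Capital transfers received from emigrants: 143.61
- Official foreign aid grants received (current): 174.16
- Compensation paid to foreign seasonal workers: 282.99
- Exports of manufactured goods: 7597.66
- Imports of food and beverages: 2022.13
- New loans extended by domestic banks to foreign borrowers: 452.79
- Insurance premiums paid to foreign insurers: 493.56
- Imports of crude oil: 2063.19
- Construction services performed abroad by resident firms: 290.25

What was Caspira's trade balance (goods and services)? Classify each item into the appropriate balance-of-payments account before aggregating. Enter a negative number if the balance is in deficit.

Goods: -2063.19 - 1722.57 + 7597.66 + 1777.45 - 1872.69 - 2022.13 = 1694.53
Services: 290.25 - 493.56 - 365.58 - 1074.46 = -1643.35
Trade balance = 1694.53 + (-1643.35) = 51.18
(Excluded from the trade balance — secondary income: pension payments received by residents from foreign governments 347.53, official foreign aid grants received (current) 174.16; capital account: capital transfers received from emigrants 143.61; primary income: compensation paid to foreign seasonal workers 282.99; financial account: new loans extended by domestic banks to foreign borrowers 452.79.)

51.18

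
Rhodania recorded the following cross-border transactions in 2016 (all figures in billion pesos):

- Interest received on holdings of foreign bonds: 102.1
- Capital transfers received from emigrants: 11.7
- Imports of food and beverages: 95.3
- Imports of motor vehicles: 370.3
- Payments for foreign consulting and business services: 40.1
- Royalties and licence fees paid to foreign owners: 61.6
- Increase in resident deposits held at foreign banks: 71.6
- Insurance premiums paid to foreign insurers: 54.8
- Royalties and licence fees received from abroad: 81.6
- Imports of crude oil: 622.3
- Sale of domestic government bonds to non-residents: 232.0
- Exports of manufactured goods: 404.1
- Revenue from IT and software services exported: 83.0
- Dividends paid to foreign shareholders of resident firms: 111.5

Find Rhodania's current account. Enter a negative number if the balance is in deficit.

-685.1

Goods: -370.3 - 95.3 - 622.3 + 404.1 = -683.8
Services: -54.8 - 61.6 - 40.1 + 81.6 + 83.0 = 8.1
Primary income: -111.5 + 102.1 = -9.4
Current account = (-683.8) + 8.1 + (-9.4) = -685.1
(Excluded from the current account — capital account: capital transfers received from emigrants 11.7; financial account: increase in resident deposits held at foreign banks 71.6, sale of domestic government bonds to non-residents 232.0.)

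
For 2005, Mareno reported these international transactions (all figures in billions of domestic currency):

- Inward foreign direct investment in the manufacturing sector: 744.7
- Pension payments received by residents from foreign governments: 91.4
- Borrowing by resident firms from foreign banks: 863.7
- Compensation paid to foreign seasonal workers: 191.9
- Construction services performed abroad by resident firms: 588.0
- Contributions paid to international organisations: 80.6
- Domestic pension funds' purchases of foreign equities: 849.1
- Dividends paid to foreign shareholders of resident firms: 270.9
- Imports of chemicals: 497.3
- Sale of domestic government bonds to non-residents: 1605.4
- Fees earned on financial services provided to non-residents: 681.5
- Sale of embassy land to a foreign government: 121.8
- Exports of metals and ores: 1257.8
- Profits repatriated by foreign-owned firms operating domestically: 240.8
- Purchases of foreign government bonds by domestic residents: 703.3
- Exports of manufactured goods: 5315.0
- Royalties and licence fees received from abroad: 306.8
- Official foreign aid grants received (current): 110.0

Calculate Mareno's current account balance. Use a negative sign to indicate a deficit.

Goods: 1257.8 - 497.3 + 5315.0 = 6075.5
Services: 588.0 + 306.8 + 681.5 = 1576.3
Primary income: -191.9 - 240.8 - 270.9 = -703.6
Secondary income: -80.6 + 91.4 + 110.0 = 120.8
Current account = 6075.5 + 1576.3 + (-703.6) + 120.8 = 7069.0
(Excluded from the current account — financial account: inward foreign direct investment in the manufacturing sector 744.7, borrowing by resident firms from foreign banks 863.7, domestic pension funds' purchases of foreign equities 849.1, sale of domestic government bonds to non-residents 1605.4, purchases of foreign government bonds by domestic residents 703.3; capital account: sale of embassy land to a foreign government 121.8.)

7069.0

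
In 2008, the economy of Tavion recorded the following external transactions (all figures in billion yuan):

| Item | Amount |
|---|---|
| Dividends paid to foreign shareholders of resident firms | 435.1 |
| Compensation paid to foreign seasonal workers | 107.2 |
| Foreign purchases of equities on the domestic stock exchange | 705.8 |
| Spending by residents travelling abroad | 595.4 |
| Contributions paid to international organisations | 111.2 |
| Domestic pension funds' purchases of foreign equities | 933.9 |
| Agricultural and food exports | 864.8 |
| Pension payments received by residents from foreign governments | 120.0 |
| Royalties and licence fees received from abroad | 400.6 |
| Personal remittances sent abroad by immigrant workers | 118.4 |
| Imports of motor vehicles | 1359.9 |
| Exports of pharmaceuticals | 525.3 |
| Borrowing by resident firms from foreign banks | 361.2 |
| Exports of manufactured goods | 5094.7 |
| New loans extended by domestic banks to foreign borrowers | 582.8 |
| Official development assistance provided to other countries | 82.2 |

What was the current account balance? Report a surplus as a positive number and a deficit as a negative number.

Goods: 525.3 + 5094.7 - 1359.9 + 864.8 = 5124.9
Services: -595.4 + 400.6 = -194.8
Primary income: -107.2 - 435.1 = -542.3
Secondary income: -82.2 - 118.4 - 111.2 + 120.0 = -191.8
Current account = 5124.9 + (-194.8) + (-542.3) + (-191.8) = 4196.0
(Excluded from the current account — financial account: foreign purchases of equities on the domestic stock exchange 705.8, domestic pension funds' purchases of foreign equities 933.9, borrowing by resident firms from foreign banks 361.2, new loans extended by domestic banks to foreign borrowers 582.8.)

4196.0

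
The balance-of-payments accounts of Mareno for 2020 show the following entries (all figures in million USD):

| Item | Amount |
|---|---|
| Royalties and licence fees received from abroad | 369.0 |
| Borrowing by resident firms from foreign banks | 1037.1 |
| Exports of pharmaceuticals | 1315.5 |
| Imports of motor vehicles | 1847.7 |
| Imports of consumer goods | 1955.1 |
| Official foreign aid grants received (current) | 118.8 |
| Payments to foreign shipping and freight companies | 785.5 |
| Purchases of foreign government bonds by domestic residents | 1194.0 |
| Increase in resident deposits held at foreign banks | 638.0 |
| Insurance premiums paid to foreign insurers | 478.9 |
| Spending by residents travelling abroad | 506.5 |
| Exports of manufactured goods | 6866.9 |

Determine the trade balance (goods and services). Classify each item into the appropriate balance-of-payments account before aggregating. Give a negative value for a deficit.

Goods: -1955.1 + 1315.5 - 1847.7 + 6866.9 = 4379.6
Services: -506.5 + 369.0 - 785.5 - 478.9 = -1401.9
Trade balance = 4379.6 + (-1401.9) = 2977.7
(Excluded from the trade balance — financial account: borrowing by resident firms from foreign banks 1037.1, purchases of foreign government bonds by domestic residents 1194.0, increase in resident deposits held at foreign banks 638.0; secondary income: official foreign aid grants received (current) 118.8.)

2977.7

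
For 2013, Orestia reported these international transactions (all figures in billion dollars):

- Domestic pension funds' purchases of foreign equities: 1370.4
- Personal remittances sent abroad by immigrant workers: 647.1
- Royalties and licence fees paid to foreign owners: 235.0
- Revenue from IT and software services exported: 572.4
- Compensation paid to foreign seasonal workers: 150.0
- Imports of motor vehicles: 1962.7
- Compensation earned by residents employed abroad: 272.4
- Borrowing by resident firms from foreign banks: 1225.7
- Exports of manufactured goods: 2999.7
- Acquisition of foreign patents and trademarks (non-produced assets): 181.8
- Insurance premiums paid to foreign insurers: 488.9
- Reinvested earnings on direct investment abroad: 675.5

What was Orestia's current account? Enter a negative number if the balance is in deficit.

1036.3

Goods: -1962.7 + 2999.7 = 1037.0
Services: 572.4 - 235.0 - 488.9 = -151.5
Primary income: 675.5 + 272.4 - 150.0 = 797.9
Secondary income: -647.1
Current account = 1037.0 + (-151.5) + 797.9 + (-647.1) = 1036.3
(Excluded from the current account — financial account: domestic pension funds' purchases of foreign equities 1370.4, borrowing by resident firms from foreign banks 1225.7; capital account: acquisition of foreign patents and trademarks (non-produced assets) 181.8.)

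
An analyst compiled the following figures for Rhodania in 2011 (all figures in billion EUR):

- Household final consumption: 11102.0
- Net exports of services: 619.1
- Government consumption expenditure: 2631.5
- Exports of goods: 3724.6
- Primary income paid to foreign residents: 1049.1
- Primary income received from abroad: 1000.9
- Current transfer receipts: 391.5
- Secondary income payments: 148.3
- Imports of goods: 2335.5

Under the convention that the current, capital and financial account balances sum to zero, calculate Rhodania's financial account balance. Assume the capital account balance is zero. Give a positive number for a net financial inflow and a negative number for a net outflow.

Goods balance = 3724.6 - 2335.5 = 1389.1
Services balance = 619.1
Trade balance (goods + services) = 1389.1 + 619.1 = 2008.2
Net primary income = 1000.9 - 1049.1 = -48.2
Net secondary income = 391.5 - 148.3 = 243.2
Current account = 2008.2 + (-48.2) + 243.2 = 2203.2
Financial account = -(2203.2) = -2203.2

-2203.2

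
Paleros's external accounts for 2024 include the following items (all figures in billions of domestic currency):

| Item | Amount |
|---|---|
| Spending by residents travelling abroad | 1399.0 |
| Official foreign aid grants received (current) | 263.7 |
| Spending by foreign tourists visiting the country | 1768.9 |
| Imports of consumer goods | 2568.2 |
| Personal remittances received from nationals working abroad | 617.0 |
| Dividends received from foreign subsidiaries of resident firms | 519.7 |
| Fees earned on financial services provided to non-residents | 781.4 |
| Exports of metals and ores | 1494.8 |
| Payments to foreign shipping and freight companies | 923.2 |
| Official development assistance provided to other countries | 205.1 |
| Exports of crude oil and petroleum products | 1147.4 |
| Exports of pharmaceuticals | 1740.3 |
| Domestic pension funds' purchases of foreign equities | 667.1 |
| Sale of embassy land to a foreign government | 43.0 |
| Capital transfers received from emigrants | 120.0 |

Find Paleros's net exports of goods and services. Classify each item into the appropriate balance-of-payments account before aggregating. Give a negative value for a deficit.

2042.4

Goods: 1494.8 + 1147.4 + 1740.3 - 2568.2 = 1814.3
Services: 1768.9 - 1399.0 - 923.2 + 781.4 = 228.1
Trade balance = 1814.3 + 228.1 = 2042.4
(Excluded from the trade balance — secondary income: official foreign aid grants received (current) 263.7, personal remittances received from nationals working abroad 617.0, official development assistance provided to other countries 205.1; primary income: dividends received from foreign subsidiaries of resident firms 519.7; financial account: domestic pension funds' purchases of foreign equities 667.1; capital account: sale of embassy land to a foreign government 43.0, capital transfers received from emigrants 120.0.)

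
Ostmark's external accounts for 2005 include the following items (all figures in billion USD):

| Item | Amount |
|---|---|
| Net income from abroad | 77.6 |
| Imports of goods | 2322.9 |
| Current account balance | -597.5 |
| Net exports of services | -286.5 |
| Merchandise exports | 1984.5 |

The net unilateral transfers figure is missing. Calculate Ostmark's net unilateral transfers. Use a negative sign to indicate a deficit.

Current account = goods balance + services balance + net primary income + net secondary income
Sum of the known components = -547.3
Net unilateral transfers = CA - (known components) = -597.5 - (-547.3) = -50.2

-50.2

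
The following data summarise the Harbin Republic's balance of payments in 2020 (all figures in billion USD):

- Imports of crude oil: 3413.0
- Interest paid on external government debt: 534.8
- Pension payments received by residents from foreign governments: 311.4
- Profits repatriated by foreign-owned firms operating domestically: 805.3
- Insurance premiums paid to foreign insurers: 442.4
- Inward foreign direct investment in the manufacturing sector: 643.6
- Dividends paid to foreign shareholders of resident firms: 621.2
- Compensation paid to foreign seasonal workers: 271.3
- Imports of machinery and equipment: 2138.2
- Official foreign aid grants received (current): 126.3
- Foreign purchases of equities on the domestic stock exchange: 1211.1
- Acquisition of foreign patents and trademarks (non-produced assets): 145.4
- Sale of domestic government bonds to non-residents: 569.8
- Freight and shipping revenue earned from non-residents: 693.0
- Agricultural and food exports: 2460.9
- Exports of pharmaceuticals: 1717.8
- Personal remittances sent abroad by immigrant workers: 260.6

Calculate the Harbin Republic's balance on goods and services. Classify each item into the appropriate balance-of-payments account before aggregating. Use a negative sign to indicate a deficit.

-1121.9

Goods: 1717.8 - 3413.0 - 2138.2 + 2460.9 = -1372.5
Services: -442.4 + 693.0 = 250.6
Trade balance = -1372.5 + 250.6 = -1121.9
(Excluded from the trade balance — primary income: interest paid on external government debt 534.8, profits repatriated by foreign-owned firms operating domestically 805.3, dividends paid to foreign shareholders of resident firms 621.2, compensation paid to foreign seasonal workers 271.3; secondary income: pension payments received by residents from foreign governments 311.4, official foreign aid grants received (current) 126.3, personal remittances sent abroad by immigrant workers 260.6; financial account: inward foreign direct investment in the manufacturing sector 643.6, foreign purchases of equities on the domestic stock exchange 1211.1, sale of domestic government bonds to non-residents 569.8; capital account: acquisition of foreign patents and trademarks (non-produced assets) 145.4.)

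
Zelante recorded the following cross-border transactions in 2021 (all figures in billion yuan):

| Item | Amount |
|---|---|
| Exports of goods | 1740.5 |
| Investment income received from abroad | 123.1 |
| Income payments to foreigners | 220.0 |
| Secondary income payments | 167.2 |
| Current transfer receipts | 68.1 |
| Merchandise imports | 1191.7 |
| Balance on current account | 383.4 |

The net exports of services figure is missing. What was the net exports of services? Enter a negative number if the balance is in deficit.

Current account = goods balance + services balance + net primary income + net secondary income
Sum of the known components = 352.8
Net exports of services = CA - (known components) = 383.4 - 352.8 = 30.6

30.6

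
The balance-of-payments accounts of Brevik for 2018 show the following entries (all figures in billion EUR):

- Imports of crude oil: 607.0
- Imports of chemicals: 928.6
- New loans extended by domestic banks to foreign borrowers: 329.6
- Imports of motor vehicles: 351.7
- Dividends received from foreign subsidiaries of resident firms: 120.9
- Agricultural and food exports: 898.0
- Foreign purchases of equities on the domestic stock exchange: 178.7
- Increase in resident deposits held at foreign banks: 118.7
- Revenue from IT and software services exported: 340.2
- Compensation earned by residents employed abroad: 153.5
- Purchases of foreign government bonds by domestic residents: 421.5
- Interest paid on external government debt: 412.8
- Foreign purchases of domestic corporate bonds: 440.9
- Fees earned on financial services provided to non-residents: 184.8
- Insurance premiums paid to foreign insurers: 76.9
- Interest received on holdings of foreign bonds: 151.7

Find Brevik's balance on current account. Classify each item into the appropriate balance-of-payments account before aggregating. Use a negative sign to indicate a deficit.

Goods: -607.0 + 898.0 - 928.6 - 351.7 = -989.3
Services: 340.2 - 76.9 + 184.8 = 448.1
Primary income: 120.9 + 151.7 - 412.8 + 153.5 = 13.3
Current account = (-989.3) + 448.1 + 13.3 = -527.9
(Excluded from the current account — financial account: new loans extended by domestic banks to foreign borrowers 329.6, foreign purchases of equities on the domestic stock exchange 178.7, increase in resident deposits held at foreign banks 118.7, purchases of foreign government bonds by domestic residents 421.5, foreign purchases of domestic corporate bonds 440.9.)

-527.9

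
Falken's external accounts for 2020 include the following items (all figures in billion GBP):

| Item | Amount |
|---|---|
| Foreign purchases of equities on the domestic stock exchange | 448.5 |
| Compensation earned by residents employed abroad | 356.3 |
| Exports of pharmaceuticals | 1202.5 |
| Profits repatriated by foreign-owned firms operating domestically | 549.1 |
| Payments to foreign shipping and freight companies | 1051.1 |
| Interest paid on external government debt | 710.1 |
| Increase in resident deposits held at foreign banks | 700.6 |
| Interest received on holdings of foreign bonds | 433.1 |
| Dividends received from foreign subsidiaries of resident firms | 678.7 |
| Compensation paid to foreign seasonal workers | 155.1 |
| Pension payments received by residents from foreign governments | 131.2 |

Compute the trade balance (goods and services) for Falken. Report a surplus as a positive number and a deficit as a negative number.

151.4

Goods: 1202.5
Services: -1051.1
Trade balance = 1202.5 + (-1051.1) = 151.4
(Excluded from the trade balance — financial account: foreign purchases of equities on the domestic stock exchange 448.5, increase in resident deposits held at foreign banks 700.6; primary income: compensation earned by residents employed abroad 356.3, profits repatriated by foreign-owned firms operating domestically 549.1, interest paid on external government debt 710.1, interest received on holdings of foreign bonds 433.1, dividends received from foreign subsidiaries of resident firms 678.7, compensation paid to foreign seasonal workers 155.1; secondary income: pension payments received by residents from foreign governments 131.2.)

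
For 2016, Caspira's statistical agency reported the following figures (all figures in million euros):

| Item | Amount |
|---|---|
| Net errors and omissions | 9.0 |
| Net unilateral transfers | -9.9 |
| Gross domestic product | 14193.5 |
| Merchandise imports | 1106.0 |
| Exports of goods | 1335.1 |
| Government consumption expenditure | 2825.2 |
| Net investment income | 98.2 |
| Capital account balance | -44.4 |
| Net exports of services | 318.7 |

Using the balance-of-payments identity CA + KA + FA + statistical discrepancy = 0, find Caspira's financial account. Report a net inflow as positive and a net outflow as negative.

Goods balance = 1335.1 - 1106.0 = 229.1
Services balance = 318.7
Trade balance (goods + services) = 229.1 + 318.7 = 547.8
Net primary income = 98.2
Net secondary income = -9.9
Current account = 547.8 + 98.2 + (-9.9) = 636.1
Financial account = -(636.1 + (-44.4) + 9.0) = -600.7

-600.7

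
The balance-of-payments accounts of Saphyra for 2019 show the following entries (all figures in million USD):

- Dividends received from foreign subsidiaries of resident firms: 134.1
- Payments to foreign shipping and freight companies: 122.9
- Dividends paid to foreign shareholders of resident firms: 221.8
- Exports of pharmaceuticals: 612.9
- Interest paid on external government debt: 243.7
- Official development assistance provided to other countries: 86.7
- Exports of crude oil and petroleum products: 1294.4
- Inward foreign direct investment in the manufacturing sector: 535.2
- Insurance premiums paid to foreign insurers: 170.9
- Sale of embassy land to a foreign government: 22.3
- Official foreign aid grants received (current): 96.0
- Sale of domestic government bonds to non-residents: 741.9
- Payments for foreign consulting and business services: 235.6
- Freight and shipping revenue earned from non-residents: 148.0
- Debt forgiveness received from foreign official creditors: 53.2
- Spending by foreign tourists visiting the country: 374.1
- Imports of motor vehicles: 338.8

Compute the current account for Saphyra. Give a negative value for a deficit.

1239.1

Goods: 1294.4 + 612.9 - 338.8 = 1568.5
Services: -170.9 - 122.9 + 374.1 - 235.6 + 148.0 = -7.3
Primary income: -221.8 - 243.7 + 134.1 = -331.4
Secondary income: 96.0 - 86.7 = 9.3
Current account = 1568.5 + (-7.3) + (-331.4) + 9.3 = 1239.1
(Excluded from the current account — financial account: inward foreign direct investment in the manufacturing sector 535.2, sale of domestic government bonds to non-residents 741.9; capital account: sale of embassy land to a foreign government 22.3, debt forgiveness received from foreign official creditors 53.2.)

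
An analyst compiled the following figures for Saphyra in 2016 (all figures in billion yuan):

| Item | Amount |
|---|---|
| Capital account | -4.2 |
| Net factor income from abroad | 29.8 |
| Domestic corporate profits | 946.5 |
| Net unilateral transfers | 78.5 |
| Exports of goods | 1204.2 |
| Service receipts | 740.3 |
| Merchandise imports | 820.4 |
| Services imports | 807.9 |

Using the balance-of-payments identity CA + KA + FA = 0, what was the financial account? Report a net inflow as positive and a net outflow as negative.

Goods balance = 1204.2 - 820.4 = 383.8
Services balance = 740.3 - 807.9 = -67.6
Trade balance (goods + services) = 383.8 + (-67.6) = 316.2
Net primary income = 29.8
Net secondary income = 78.5
Current account = 316.2 + 29.8 + 78.5 = 424.5
Financial account = -(424.5 + (-4.2)) = -420.3

-420.3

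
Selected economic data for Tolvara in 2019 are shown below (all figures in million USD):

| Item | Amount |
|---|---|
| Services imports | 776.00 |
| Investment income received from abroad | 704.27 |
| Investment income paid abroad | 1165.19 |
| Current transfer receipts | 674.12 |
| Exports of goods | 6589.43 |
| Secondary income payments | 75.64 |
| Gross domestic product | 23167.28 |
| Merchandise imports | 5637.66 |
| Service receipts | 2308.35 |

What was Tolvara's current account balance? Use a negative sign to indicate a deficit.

2621.68

Goods balance = 6589.43 - 5637.66 = 951.77
Services balance = 2308.35 - 776.00 = 1532.35
Trade balance (goods + services) = 951.77 + 1532.35 = 2484.12
Net primary income = 704.27 - 1165.19 = -460.92
Net secondary income = 674.12 - 75.64 = 598.48
Current account = 2484.12 + (-460.92) + 598.48 = 2621.68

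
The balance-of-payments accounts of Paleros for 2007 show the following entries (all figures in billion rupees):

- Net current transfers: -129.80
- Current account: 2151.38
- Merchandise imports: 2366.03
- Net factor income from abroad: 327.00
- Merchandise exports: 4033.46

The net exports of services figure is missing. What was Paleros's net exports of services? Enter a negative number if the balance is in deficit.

Current account = goods balance + services balance + net primary income + net secondary income
Sum of the known components = 1864.63
Net exports of services = CA - (known components) = 2151.38 - 1864.63 = 286.75

286.75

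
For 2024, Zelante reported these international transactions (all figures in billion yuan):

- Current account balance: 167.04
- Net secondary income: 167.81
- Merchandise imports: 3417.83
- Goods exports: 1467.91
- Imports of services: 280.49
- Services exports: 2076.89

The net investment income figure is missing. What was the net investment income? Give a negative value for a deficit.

152.75

Current account = goods balance + services balance + net primary income + net secondary income
Sum of the known components = 14.29
Net investment income = CA - (known components) = 167.04 - 14.29 = 152.75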